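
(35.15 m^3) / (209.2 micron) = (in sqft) 1.809e+06. Check: 35.15 m^3 is already in m^3. 1 micron = 1e-06 m, so 209.2 micron = 209.2 * 1e-06 = 0.0002092 m. Combine: 35.15 m^3 / 0.0002092 m = 168021.03 m^2. 1 sqft = 0.09290304 m^2, so 168021.03 m^2 = 168021.03 / 0.09290304 = 1808563.3 sqft ≈ 1.809e+06 sqft (4 s.f.).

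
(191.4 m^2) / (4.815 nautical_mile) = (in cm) 191.4 m^2 is already in m^2. 1 nautical_mile = 1852 m, so 4.815 nautical_mile = 4.815 * 1852 = 8917.38 m. Combine: 191.4 m^2 / 8917.38 m = 0.021463703 m. 1 cm = 0.01 m, so 0.021463703 m = 0.021463703 / 0.01 = 2.1463703 cm ≈ 2.146 cm (4 s.f.). Final answer: 2.146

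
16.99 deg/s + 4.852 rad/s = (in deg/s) 1 deg/s = 0.017453293 rad/s, so 16.99 deg/s = 16.99 * 0.017453293 = 0.29653144 rad/s. 4.852 rad/s is already in rad/s. Sum: 0.29653144 + 4.852 = 5.1485314 rad/s. 1 deg/s = 0.017453293 rad/s, so 5.1485314 rad/s = 5.1485314 / 0.017453293 = 294.98912 deg/s ≈ 295 deg/s (4 s.f.). Final answer: 295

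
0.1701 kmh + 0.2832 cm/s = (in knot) 1 kmh = 0.27777778 m/s, so 0.1701 kmh = 0.1701 * 0.27777778 = 0.04725 m/s. 1 cm/s = 0.01 m/s, so 0.2832 cm/s = 0.2832 * 0.01 = 0.002832 m/s. Sum: 0.04725 + 0.002832 = 0.050082 m/s. 1 knot = 0.51444444 m/s, so 0.050082 m/s = 0.050082 / 0.51444444 = 0.09735162 knot ≈ 0.09735 knot (4 s.f.). Final answer: 0.09735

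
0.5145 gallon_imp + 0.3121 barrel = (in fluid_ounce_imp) 1 gallon_imp = 0.00454609 m^3, so 0.5145 gallon_imp = 0.5145 * 0.00454609 = 0.0023389633 m^3. 1 barrel = 0.15898729 m^3, so 0.3121 barrel = 0.3121 * 0.15898729 = 0.049619935 m^3. Sum: 0.0023389633 + 0.049619935 = 0.051958898 m^3. 1 fluid_ounce_imp = 2.8413063e-05 m^3, so 0.051958898 m^3 = 0.051958898 / 2.8413063e-05 = 1828.6976 fluid_ounce_imp ≈ 1829 fluid_ounce_imp (4 s.f.). Final answer: 1829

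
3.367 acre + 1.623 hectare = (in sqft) 1 acre = 4046.8564 m^2, so 3.367 acre = 3.367 * 4046.8564 = 13625.766 m^2. 1 hectare = 10000 m^2, so 1.623 hectare = 1.623 * 10000 = 16230 m^2. Sum: 13625.766 + 16230 = 29855.766 m^2. 1 sqft = 0.09290304 m^2, so 29855.766 m^2 = 29855.766 / 0.09290304 = 321364.79 sqft ≈ 3.214e+05 sqft (4 s.f.). Final answer: 3.214e+05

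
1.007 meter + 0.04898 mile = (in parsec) 1.007 meter = 1.007 m. 1 mile = 1609.344 m, so 0.04898 mile = 0.04898 * 1609.344 = 78.825669 m. Sum: 1.007 + 78.825669 = 79.832669 m. 1 parsec = 3.0856776e+16 m, so 79.832669 m = 79.832669 / 3.0856776e+16 = 2.5872006e-15 parsec ≈ 2.587e-15 parsec (4 s.f.). Final answer: 2.587e-15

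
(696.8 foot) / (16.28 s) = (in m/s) 1 foot = 0.3048 m, so 696.8 foot = 696.8 * 0.3048 = 212.38464 m. 16.28 s is already in s. Combine: 212.38464 m / 16.28 s = 13.04574 m/s. Result: 13.04574 m/s ≈ 13.05 m/s (4 s.f.). Final answer: 13.05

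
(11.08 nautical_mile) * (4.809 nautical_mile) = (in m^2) 1.828e+08. Check: 1 nautical_mile = 1852 m, so 11.08 nautical_mile = 11.08 * 1852 = 20520.16 m. 1 nautical_mile = 1852 m, so 4.809 nautical_mile = 4.809 * 1852 = 8906.268 m. Combine: 20520.16 m * 8906.268 m = 1.8275804e+08 m^2. Result: 1.8275804e+08 m^2 ≈ 1.828e+08 m^2 (4 s.f.).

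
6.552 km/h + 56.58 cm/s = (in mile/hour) 1 km/h = 0.27777778 m/s, so 6.552 km/h = 6.552 * 0.27777778 = 1.82 m/s. 1 cm/s = 0.01 m/s, so 56.58 cm/s = 56.58 * 0.01 = 0.5658 m/s. Sum: 1.82 + 0.5658 = 2.3858 m/s. 1 mile/hour = 0.44704 m/s, so 2.3858 m/s = 2.3858 / 0.44704 = 5.3368826 mile/hour ≈ 5.337 mile/hour (4 s.f.). Final answer: 5.337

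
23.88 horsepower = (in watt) 1.781e+04. Check: 1 horsepower = 745.69987 W, so 23.88 horsepower = 23.88 * 745.69987 = 17807.313 W. 17807.313 W = 17807.313 watt ≈ 1.781e+04 watt (4 s.f.).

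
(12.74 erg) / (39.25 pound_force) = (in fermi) 7.297e+06. Check: 1 erg = 1e-07 J, so 12.74 erg = 12.74 * 1e-07 = 1.274e-06 J. 1 pound_force = 4.4482216 N, so 39.25 pound_force = 39.25 * 4.4482216 = 174.5927 N. Combine: 1.274e-06 J / 174.5927 N = 7.2969833e-09 m. 1 fermi = 1e-15 m, so 7.2969833e-09 m = 7.2969833e-09 / 1e-15 = 7296983.3 fermi ≈ 7.297e+06 fermi (4 s.f.).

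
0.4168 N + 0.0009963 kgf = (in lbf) 0.4168 N is already in N. 1 kgf = 9.80665 N, so 0.0009963 kgf = 0.0009963 * 9.80665 = 0.0097703654 N. Sum: 0.4168 + 0.0097703654 = 0.42657037 N. 1 lbf = 4.4482216 N, so 0.42657037 N = 0.42657037 / 4.4482216 = 0.095896833 lbf ≈ 0.0959 lbf (4 s.f.). Final answer: 0.0959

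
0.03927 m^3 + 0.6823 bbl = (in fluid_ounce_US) 0.03927 m^3 is already in m^3. 1 bbl = 0.15898729 m^3, so 0.6823 bbl = 0.6823 * 0.15898729 = 0.10847703 m^3. Sum: 0.03927 + 0.10847703 = 0.14774703 m^3. 1 fluid_ounce_US = 2.957353e-05 m^3, so 0.14774703 m^3 = 0.14774703 / 2.957353e-05 = 4995.9215 fluid_ounce_US ≈ 4996 fluid_ounce_US (4 s.f.). Final answer: 4996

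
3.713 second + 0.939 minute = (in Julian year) 1.903e-06. Check: 3.713 second = 3.713 s. 1 minute = 60 s, so 0.939 minute = 0.939 * 60 = 56.34 s. Sum: 3.713 + 56.34 = 60.053 s. 1 Julian year = 31557600 s, so 60.053 s = 60.053 / 31557600 = 1.9029647e-06 Julian year ≈ 1.903e-06 Julian year (4 s.f.).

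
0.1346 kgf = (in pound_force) 1 kgf = 9.80665 N, so 0.1346 kgf = 0.1346 * 9.80665 = 1.3199751 N. 1 pound_force = 4.4482216 N, so 1.3199751 N = 1.3199751 / 4.4482216 = 0.2967422 pound_force ≈ 0.2967 pound_force (4 s.f.). Final answer: 0.2967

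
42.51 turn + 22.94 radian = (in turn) 1 turn = 6.2831853 rad, so 42.51 turn = 42.51 * 6.2831853 = 267.09821 rad. 22.94 radian = 22.94 rad. Sum: 267.09821 + 22.94 = 290.03821 rad. 1 turn = 6.2831853 rad, so 290.03821 rad = 290.03821 / 6.2831853 = 46.161014 turn ≈ 46.16 turn (4 s.f.). Final answer: 46.16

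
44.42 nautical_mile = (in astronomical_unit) 5.499e-07. Check: 1 nautical_mile = 1852 m, so 44.42 nautical_mile = 44.42 * 1852 = 82265.84 m. 1 astronomical_unit = 1.4959787e+11 m, so 82265.84 m = 82265.84 / 1.4959787e+11 = 5.4991317e-07 astronomical_unit ≈ 5.499e-07 astronomical_unit (4 s.f.).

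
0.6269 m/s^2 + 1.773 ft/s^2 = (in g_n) 0.119. Check: 0.6269 m/s^2 is already in m/s^2. 1 ft/s^2 = 0.3048 m/s^2, so 1.773 ft/s^2 = 1.773 * 0.3048 = 0.5404104 m/s^2. Sum: 0.6269 + 0.5404104 = 1.1673104 m/s^2. 1 g_n = 9.80665 m/s^2, so 1.1673104 m/s^2 = 1.1673104 / 9.80665 = 0.11903253 g_n ≈ 0.119 g_n (4 s.f.).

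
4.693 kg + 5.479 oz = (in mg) 4.848e+06. Check: 4.693 kg is already in kg. 1 oz = 0.028349523 kg, so 5.479 oz = 5.479 * 0.028349523 = 0.15532704 kg. Sum: 4.693 + 0.15532704 = 4.848327 kg. 1 mg = 1e-06 kg, so 4.848327 kg = 4.848327 / 1e-06 = 4848327 mg ≈ 4.848e+06 mg (4 s.f.).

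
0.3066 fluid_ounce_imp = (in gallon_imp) 0.001916. Check: 1 fluid_ounce_imp = 2.8413063e-05 m^3, so 0.3066 fluid_ounce_imp = 0.3066 * 2.8413063e-05 = 8.711445e-06 m^3. 1 gallon_imp = 0.00454609 m^3, so 8.711445e-06 m^3 = 8.711445e-06 / 0.00454609 = 0.00191625 gallon_imp ≈ 0.001916 gallon_imp (4 s.f.).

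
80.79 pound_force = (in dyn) 3.594e+07. Check: 1 pound_force = 4.4482216 N, so 80.79 pound_force = 80.79 * 4.4482216 = 359.37182 N. 1 dyn = 1e-05 N, so 359.37182 N = 359.37182 / 1e-05 = 35937182 dyn ≈ 3.594e+07 dyn (4 s.f.).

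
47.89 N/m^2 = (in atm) 0.0004726. Check: 47.89 N/m^2 = 47.89 Pa. 1 atm = 101325 Pa, so 47.89 Pa = 47.89 / 101325 = 0.00047263755 atm ≈ 0.0004726 atm (4 s.f.).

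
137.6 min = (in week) 1 min = 60 s, so 137.6 min = 137.6 * 60 = 8256 s. 1 week = 604800 s, so 8256 s = 8256 / 604800 = 0.013650794 week ≈ 0.01365 week (4 s.f.). Final answer: 0.01365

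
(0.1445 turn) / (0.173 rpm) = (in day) 0.00058. Check: 1 turn = 6.2831853 rad, so 0.1445 turn = 0.1445 * 6.2831853 = 0.90792028 rad. 1 rpm = 0.10471976 rad/s, so 0.173 rpm = 0.173 * 0.10471976 = 0.018116518 rad/s. Combine: 0.90792028 rad / 0.018116518 rad/s = 50.115607 s. 1 day = 86400 s, so 50.115607 s = 50.115607 / 86400 = 0.00058004175 day ≈ 0.00058 day (4 s.f.).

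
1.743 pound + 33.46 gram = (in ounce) 1 pound = 0.45359237 kg, so 1.743 pound = 1.743 * 0.45359237 = 0.7906115 kg. 1 gram = 0.001 kg, so 33.46 gram = 33.46 * 0.001 = 0.03346 kg. Sum: 0.7906115 + 0.03346 = 0.8240715 kg. 1 ounce = 0.028349523 kg, so 0.8240715 kg = 0.8240715 / 0.028349523 = 29.068267 ounce ≈ 29.07 ounce (4 s.f.). Final answer: 29.07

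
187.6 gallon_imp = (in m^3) 0.8528. Check: 1 gallon_imp = 0.00454609 m^3, so 187.6 gallon_imp = 187.6 * 0.00454609 = 0.85284648 m^3. Result: 0.85284648 m^3 ≈ 0.8528 m^3 (4 s.f.).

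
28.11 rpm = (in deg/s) 1 rpm = 0.10471976 rad/s, so 28.11 rpm = 28.11 * 0.10471976 = 2.9436723 rad/s. 1 deg/s = 0.017453293 rad/s, so 2.9436723 rad/s = 2.9436723 / 0.017453293 = 168.66 deg/s ≈ 168.7 deg/s (4 s.f.). Final answer: 168.7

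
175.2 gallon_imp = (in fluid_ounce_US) 2.693e+04. Check: 1 gallon_imp = 0.00454609 m^3, so 175.2 gallon_imp = 175.2 * 0.00454609 = 0.79647497 m^3. 1 fluid_ounce_US = 2.957353e-05 m^3, so 0.79647497 m^3 = 0.79647497 / 2.957353e-05 = 26932.023 fluid_ounce_US ≈ 2.693e+04 fluid_ounce_US (4 s.f.).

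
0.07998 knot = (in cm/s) 4.115. Check: 1 knot = 0.51444444 m/s, so 0.07998 knot = 0.07998 * 0.51444444 = 0.041145267 m/s. 1 cm/s = 0.01 m/s, so 0.041145267 m/s = 0.041145267 / 0.01 = 4.1145267 cm/s ≈ 4.115 cm/s (4 s.f.).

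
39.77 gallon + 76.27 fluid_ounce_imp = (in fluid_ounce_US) 1 gallon = 0.0037854118 m^3, so 39.77 gallon = 39.77 * 0.0037854118 = 0.15054583 m^3. 1 fluid_ounce_imp = 2.8413063e-05 m^3, so 76.27 fluid_ounce_imp = 76.27 * 2.8413063e-05 = 0.0021670643 m^3. Sum: 0.15054583 + 0.0021670643 = 0.15271289 m^3. 1 fluid_ounce_US = 2.957353e-05 m^3, so 0.15271289 m^3 = 0.15271289 / 2.957353e-05 = 5163.8372 fluid_ounce_US ≈ 5164 fluid_ounce_US (4 s.f.). Final answer: 5164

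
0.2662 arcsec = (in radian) 1.291e-06. Check: 1 arcsec = 4.8481368e-06 rad, so 0.2662 arcsec = 0.2662 * 4.8481368e-06 = 1.290574e-06 rad. 1.290574e-06 rad = 1.290574e-06 radian ≈ 1.291e-06 radian (4 s.f.).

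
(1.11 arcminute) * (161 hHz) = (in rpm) 1 arcminute = 0.00029088821 rad, so 1.11 arcminute = 1.11 * 0.00029088821 = 0.00032288591 rad. 1 hHz = 100 Hz, so 161 hHz = 161 * 100 = 16100 Hz. Combine: 0.00032288591 rad * 16100 Hz = 5.1984632 rad/s. 1 rpm = 0.10471976 rad/s, so 5.1984632 rad/s = 5.1984632 / 0.10471976 = 49.641667 rpm ≈ 49.64 rpm (4 s.f.). Final answer: 49.64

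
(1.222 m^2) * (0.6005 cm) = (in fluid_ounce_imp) 258.3. Check: 1.222 m^2 is already in m^2. 1 cm = 0.01 m, so 0.6005 cm = 0.6005 * 0.01 = 0.006005 m. Combine: 1.222 m^2 * 0.006005 m = 0.00733811 m^3. 1 fluid_ounce_imp = 2.8413063e-05 m^3, so 0.00733811 m^3 = 0.00733811 / 2.8413063e-05 = 258.26537 fluid_ounce_imp ≈ 258.3 fluid_ounce_imp (4 s.f.).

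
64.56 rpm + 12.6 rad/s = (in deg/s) 1109. Check: 1 rpm = 0.10471976 rad/s, so 64.56 rpm = 64.56 * 0.10471976 = 6.7607074 rad/s. 12.6 rad/s is already in rad/s. Sum: 6.7607074 + 12.6 = 19.360707 rad/s. 1 deg/s = 0.017453293 rad/s, so 19.360707 rad/s = 19.360707 / 0.017453293 = 1109.2868 deg/s ≈ 1109 deg/s (4 s.f.).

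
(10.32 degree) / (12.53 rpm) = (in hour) 1 degree = 0.017453293 rad, so 10.32 degree = 10.32 * 0.017453293 = 0.18011798 rad. 1 rpm = 0.10471976 rad/s, so 12.53 rpm = 12.53 * 0.10471976 = 1.3121385 rad/s. Combine: 0.18011798 rad / 1.3121385 rad/s = 0.13727055 s. 1 hour = 3600 s, so 0.13727055 s = 0.13727055 / 3600 = 3.8130709e-05 hour ≈ 3.813e-05 hour (4 s.f.). Final answer: 3.813e-05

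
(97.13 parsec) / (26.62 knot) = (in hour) 1 parsec = 3.0856776e+16 m, so 97.13 parsec = 97.13 * 3.0856776e+16 = 2.9971186e+18 m. 1 knot = 0.51444444 m/s, so 26.62 knot = 26.62 * 0.51444444 = 13.694511 m/s. Combine: 2.9971186e+18 m / 13.694511 m/s = 2.1885547e+17 s. 1 hour = 3600 s, so 2.1885547e+17 s = 2.1885547e+17 / 3600 = 6.0793185e+13 hour ≈ 6.079e+13 hour (4 s.f.). Final answer: 6.079e+13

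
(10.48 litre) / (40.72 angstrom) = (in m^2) 1 litre = 0.001 m^3, so 10.48 litre = 10.48 * 0.001 = 0.01048 m^3. 1 angstrom = 1e-10 m, so 40.72 angstrom = 40.72 * 1e-10 = 4.072e-09 m. Combine: 0.01048 m^3 / 4.072e-09 m = 2573673.9 m^2. Result: 2573673.9 m^2 ≈ 2.574e+06 m^2 (4 s.f.). Final answer: 2.574e+06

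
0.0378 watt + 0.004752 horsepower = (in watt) 3.581. Check: 0.0378 watt = 0.0378 W. 1 horsepower = 745.69987 W, so 0.004752 horsepower = 0.004752 * 745.69987 = 3.5435658 W. Sum: 0.0378 + 3.5435658 = 3.5813658 W. 3.5813658 W = 3.5813658 watt ≈ 3.581 watt (4 s.f.).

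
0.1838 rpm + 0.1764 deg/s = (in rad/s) 0.02233. Check: 1 rpm = 0.10471976 rad/s, so 0.1838 rpm = 0.1838 * 0.10471976 = 0.019247491 rad/s. 1 deg/s = 0.017453293 rad/s, so 0.1764 deg/s = 0.1764 * 0.017453293 = 0.0030787608 rad/s. Sum: 0.019247491 + 0.0030787608 = 0.022326252 rad/s. Result: 0.022326252 rad/s ≈ 0.02233 rad/s (4 s.f.).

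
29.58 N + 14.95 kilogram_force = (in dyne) 1.762e+07. Check: 29.58 N is already in N. 1 kilogram_force = 9.80665 N, so 14.95 kilogram_force = 14.95 * 9.80665 = 146.60942 N. Sum: 29.58 + 146.60942 = 176.18942 N. 1 dyne = 1e-05 N, so 176.18942 N = 176.18942 / 1e-05 = 17618942 dyne ≈ 1.762e+07 dyne (4 s.f.).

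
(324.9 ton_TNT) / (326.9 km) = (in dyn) 1 ton_TNT = 4.184e+09 J, so 324.9 ton_TNT = 324.9 * 4.184e+09 = 1.3593816e+12 J. 1 km = 1000 m, so 326.9 km = 326.9 * 1000 = 326900 m. Combine: 1.3593816e+12 J / 326900 m = 4158402 N. 1 dyn = 1e-05 N, so 4158402 N = 4158402 / 1e-05 = 4.158402e+11 dyn ≈ 4.158e+11 dyn (4 s.f.). Final answer: 4.158e+11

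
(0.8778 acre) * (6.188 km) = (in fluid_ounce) 7.433e+11. Check: 1 acre = 4046.8564 m^2, so 0.8778 acre = 0.8778 * 4046.8564 = 3552.3306 m^2. 1 km = 1000 m, so 6.188 km = 6.188 * 1000 = 6188 m. Combine: 3552.3306 m^2 * 6188 m = 21981822 m^3. 1 fluid_ounce = 2.957353e-05 m^3, so 21981822 m^3 = 21981822 / 2.957353e-05 = 7.4329381e+11 fluid_ounce ≈ 7.433e+11 fluid_ounce (4 s.f.).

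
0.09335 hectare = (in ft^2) 1 hectare = 10000 m^2, so 0.09335 hectare = 0.09335 * 10000 = 933.5 m^2. 1 ft^2 = 0.09290304 m^2, so 933.5 m^2 = 933.5 / 0.09290304 = 10048.11 ft^2 ≈ 1.005e+04 ft^2 (4 s.f.). Final answer: 1.005e+04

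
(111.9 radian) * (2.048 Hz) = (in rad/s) 229.2. Check: 111.9 radian = 111.9 rad. 2.048 Hz is already in Hz. Combine: 111.9 rad * 2.048 Hz = 229.1712 rad/s. Result: 229.1712 rad/s ≈ 229.2 rad/s (4 s.f.).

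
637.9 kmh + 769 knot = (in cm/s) 5.728e+04. Check: 1 kmh = 0.27777778 m/s, so 637.9 kmh = 637.9 * 0.27777778 = 177.19444 m/s. 1 knot = 0.51444444 m/s, so 769 knot = 769 * 0.51444444 = 395.60778 m/s. Sum: 177.19444 + 395.60778 = 572.80222 m/s. 1 cm/s = 0.01 m/s, so 572.80222 m/s = 572.80222 / 0.01 = 57280.222 cm/s ≈ 5.728e+04 cm/s (4 s.f.).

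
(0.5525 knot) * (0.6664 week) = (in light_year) 1 knot = 0.51444444 m/s, so 0.5525 knot = 0.5525 * 0.51444444 = 0.28423056 m/s. 1 week = 604800 s, so 0.6664 week = 0.6664 * 604800 = 403038.72 s. Combine: 0.28423056 m/s * 403038.72 s = 114555.92 m. 1 light_year = 9.4607305e+15 m, so 114555.92 m = 114555.92 / 9.4607305e+15 = 1.210857e-11 light_year ≈ 1.211e-11 light_year (4 s.f.). Final answer: 1.211e-11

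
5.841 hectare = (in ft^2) 6.287e+05. Check: 1 hectare = 10000 m^2, so 5.841 hectare = 5.841 * 10000 = 58410 m^2. 1 ft^2 = 0.09290304 m^2, so 58410 m^2 = 58410 / 0.09290304 = 628720.01 ft^2 ≈ 6.287e+05 ft^2 (4 s.f.).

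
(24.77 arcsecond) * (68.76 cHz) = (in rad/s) 8.257e-05. Check: 1 arcsecond = 4.8481368e-06 rad, so 24.77 arcsecond = 24.77 * 4.8481368e-06 = 0.00012008835 rad. 1 cHz = 0.01 Hz, so 68.76 cHz = 68.76 * 0.01 = 0.6876 Hz. Combine: 0.00012008835 rad * 0.6876 Hz = 8.2572749e-05 rad/s. Result: 8.2572749e-05 rad/s ≈ 8.257e-05 rad/s (4 s.f.).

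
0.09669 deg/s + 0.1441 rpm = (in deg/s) 0.9613. Check: 1 deg/s = 0.017453293 rad/s, so 0.09669 deg/s = 0.09669 * 0.017453293 = 0.0016875589 rad/s. 1 rpm = 0.10471976 rad/s, so 0.1441 rpm = 0.1441 * 0.10471976 = 0.015090117 rad/s. Sum: 0.0016875589 + 0.015090117 = 0.016777676 rad/s. 1 deg/s = 0.017453293 rad/s, so 0.016777676 rad/s = 0.016777676 / 0.017453293 = 0.96129 deg/s ≈ 0.9613 deg/s (4 s.f.).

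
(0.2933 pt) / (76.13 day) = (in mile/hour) 1 pt = 0.00035277778 m, so 0.2933 pt = 0.2933 * 0.00035277778 = 0.00010346972 m. 1 day = 86400 s, so 76.13 day = 76.13 * 86400 = 6577632 s. Combine: 0.00010346972 m / 6577632 s = 1.5730543e-11 m/s. 1 mile/hour = 0.44704 m/s, so 1.5730543e-11 m/s = 1.5730543e-11 / 0.44704 = 3.5188222e-11 mile/hour ≈ 3.519e-11 mile/hour (4 s.f.). Final answer: 3.519e-11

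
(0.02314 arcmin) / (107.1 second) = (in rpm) 6.002e-07. Check: 1 arcmin = 0.00029088821 rad, so 0.02314 arcmin = 0.02314 * 0.00029088821 = 6.7311531e-06 rad. 107.1 second = 107.1 s. Combine: 6.7311531e-06 rad / 107.1 s = 6.2849236e-08 rad/s. 1 rpm = 0.10471976 rad/s, so 6.2849236e-08 rad/s = 6.2849236e-08 / 0.10471976 = 6.0016599e-07 rpm ≈ 6.002e-07 rpm (4 s.f.).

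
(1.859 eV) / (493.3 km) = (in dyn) 6.038e-20. Check: 1 eV = 1.6021766e-19 J, so 1.859 eV = 1.859 * 1.6021766e-19 = 2.9784464e-19 J. 1 km = 1000 m, so 493.3 km = 493.3 * 1000 = 493300 m. Combine: 2.9784464e-19 J / 493300 m = 6.0377992e-25 N. 1 dyn = 1e-05 N, so 6.0377992e-25 N = 6.0377992e-25 / 1e-05 = 6.0377992e-20 dyn ≈ 6.038e-20 dyn (4 s.f.).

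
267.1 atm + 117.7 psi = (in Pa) 1 atm = 101325 Pa, so 267.1 atm = 267.1 * 101325 = 27063908 Pa. 1 psi = 6894.7573 Pa, so 117.7 psi = 117.7 * 6894.7573 = 811512.93 Pa. Sum: 27063908 + 811512.93 = 27875420 Pa. Result: 27875420 Pa ≈ 2.788e+07 Pa (4 s.f.). Final answer: 2.788e+07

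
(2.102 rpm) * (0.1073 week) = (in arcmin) 1 rpm = 0.10471976 rad/s, so 2.102 rpm = 2.102 * 0.10471976 = 0.22012093 rad/s. 1 week = 604800 s, so 0.1073 week = 0.1073 * 604800 = 64895.04 s. Combine: 0.22012093 rad/s * 64895.04 s = 14284.756 rad. 1 arcmin = 0.00029088821 rad, so 14284.756 rad = 14284.756 / 0.00029088821 = 49107375 arcmin ≈ 4.911e+07 arcmin (4 s.f.). Final answer: 4.911e+07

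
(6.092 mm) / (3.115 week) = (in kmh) 1.164e-08. Check: 1 mm = 0.001 m, so 6.092 mm = 6.092 * 0.001 = 0.006092 m. 1 week = 604800 s, so 3.115 week = 3.115 * 604800 = 1883952 s. Combine: 0.006092 m / 1883952 s = 3.233628e-09 m/s. 1 kmh = 0.27777778 m/s, so 3.233628e-09 m/s = 3.233628e-09 / 0.27777778 = 1.1641061e-08 kmh ≈ 1.164e-08 kmh (4 s.f.).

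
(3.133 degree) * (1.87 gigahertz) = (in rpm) 1 degree = 0.017453293 rad, so 3.133 degree = 3.133 * 0.017453293 = 0.054681165 rad. 1 gigahertz = 1e+09 Hz, so 1.87 gigahertz = 1.87 * 1e+09 = 1.87e+09 Hz. Combine: 0.054681165 rad * 1.87e+09 Hz = 1.0225378e+08 rad/s. 1 rpm = 0.10471976 rad/s, so 1.0225378e+08 rad/s = 1.0225378e+08 / 0.10471976 = 9.7645167e+08 rpm ≈ 9.765e+08 rpm (4 s.f.). Final answer: 9.765e+08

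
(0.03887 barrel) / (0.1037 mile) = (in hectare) 1 barrel = 0.15898729 m^3, so 0.03887 barrel = 0.03887 * 0.15898729 = 0.0061798362 m^3. 1 mile = 1609.344 m, so 0.1037 mile = 0.1037 * 1609.344 = 166.88897 m. Combine: 0.0061798362 m^3 / 166.88897 m = 3.7029625e-05 m^2. 1 hectare = 10000 m^2, so 3.7029625e-05 m^2 = 3.7029625e-05 / 10000 = 3.7029625e-09 hectare ≈ 3.703e-09 hectare (4 s.f.). Final answer: 3.703e-09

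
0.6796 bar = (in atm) 0.6707. Check: 1 bar = 100000 Pa, so 0.6796 bar = 0.6796 * 100000 = 67960 Pa. 1 atm = 101325 Pa, so 67960 Pa = 67960 / 101325 = 0.67071305 atm ≈ 0.6707 atm (4 s.f.).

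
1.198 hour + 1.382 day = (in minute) 2062. Check: 1 hour = 3600 s, so 1.198 hour = 1.198 * 3600 = 4312.8 s. 1 day = 86400 s, so 1.382 day = 1.382 * 86400 = 119404.8 s. Sum: 4312.8 + 119404.8 = 123717.6 s. 1 minute = 60 s, so 123717.6 s = 123717.6 / 60 = 2061.96 minute ≈ 2062 minute (4 s.f.).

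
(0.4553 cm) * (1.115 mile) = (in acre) 0.002019. Check: 1 cm = 0.01 m, so 0.4553 cm = 0.4553 * 0.01 = 0.004553 m. 1 mile = 1609.344 m, so 1.115 mile = 1.115 * 1609.344 = 1794.4186 m. Combine: 0.004553 m * 1794.4186 m = 8.1699877 m^2. 1 acre = 4046.8564 m^2, so 8.1699877 m^2 = 8.1699877 / 4046.8564 = 0.0020188479 acre ≈ 0.002019 acre (4 s.f.).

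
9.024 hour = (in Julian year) 1 hour = 3600 s, so 9.024 hour = 9.024 * 3600 = 32486.4 s. 1 Julian year = 31557600 s, so 32486.4 s = 32486.4 / 31557600 = 0.0010294319 Julian year ≈ 0.001029 Julian year (4 s.f.). Final answer: 0.001029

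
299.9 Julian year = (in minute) 1.577e+08. Check: 1 Julian year = 31557600 s, so 299.9 Julian year = 299.9 * 31557600 = 9.4641242e+09 s. 1 minute = 60 s, so 9.4641242e+09 s = 9.4641242e+09 / 60 = 1.577354e+08 minute ≈ 1.577e+08 minute (4 s.f.).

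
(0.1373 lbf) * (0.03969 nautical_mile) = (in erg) 1 lbf = 4.4482216 N, so 0.1373 lbf = 0.1373 * 4.4482216 = 0.61074083 N. 1 nautical_mile = 1852 m, so 0.03969 nautical_mile = 0.03969 * 1852 = 73.50588 m. Combine: 0.61074083 N * 73.50588 m = 44.893042 J. 1 erg = 1e-07 J, so 44.893042 J = 44.893042 / 1e-07 = 4.4893042e+08 erg ≈ 4.489e+08 erg (4 s.f.). Final answer: 4.489e+08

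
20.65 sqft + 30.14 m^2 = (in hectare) 1 sqft = 0.09290304 m^2, so 20.65 sqft = 20.65 * 0.09290304 = 1.9184478 m^2. 30.14 m^2 is already in m^2. Sum: 1.9184478 + 30.14 = 32.058448 m^2. 1 hectare = 10000 m^2, so 32.058448 m^2 = 32.058448 / 10000 = 0.0032058448 hectare ≈ 0.003206 hectare (4 s.f.). Final answer: 0.003206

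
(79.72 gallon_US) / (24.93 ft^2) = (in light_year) 1 gallon_US = 0.0037854118 m^3, so 79.72 gallon_US = 79.72 * 0.0037854118 = 0.30177303 m^3. 1 ft^2 = 0.09290304 m^2, so 24.93 ft^2 = 24.93 * 0.09290304 = 2.3160728 m^2. Combine: 0.30177303 m^3 / 2.3160728 m^2 = 0.13029514 m. 1 light_year = 9.4607305e+15 m, so 0.13029514 m = 0.13029514 / 9.4607305e+15 = 1.3772207e-17 light_year ≈ 1.377e-17 light_year (4 s.f.). Final answer: 1.377e-17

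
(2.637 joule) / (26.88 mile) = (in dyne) 6.096. Check: 2.637 joule = 2.637 J. 1 mile = 1609.344 m, so 26.88 mile = 26.88 * 1609.344 = 43259.167 m. Combine: 2.637 J / 43259.167 m = 6.0958178e-05 N. 1 dyne = 1e-05 N, so 6.0958178e-05 N = 6.0958178e-05 / 1e-05 = 6.0958178 dyne ≈ 6.096 dyne (4 s.f.).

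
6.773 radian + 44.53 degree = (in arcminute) 2.596e+04. Check: 6.773 radian = 6.773 rad. 1 degree = 0.017453293 rad, so 44.53 degree = 44.53 * 0.017453293 = 0.77719512 rad. Sum: 6.773 + 0.77719512 = 7.5501951 rad. 1 arcminute = 0.00029088821 rad, so 7.5501951 rad = 7.5501951 / 0.00029088821 = 25955.659 arcminute ≈ 2.596e+04 arcminute (4 s.f.).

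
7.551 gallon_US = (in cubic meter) 1 gallon_US = 0.0037854118 m^3, so 7.551 gallon_US = 7.551 * 0.0037854118 = 0.028583644 m^3. 0.028583644 m^3 = 0.028583644 cubic meter ≈ 0.02858 cubic meter (4 s.f.). Final answer: 0.02858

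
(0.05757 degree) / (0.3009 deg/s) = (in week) 3.163e-07. Check: 1 degree = 0.017453293 rad, so 0.05757 degree = 0.05757 * 0.017453293 = 0.0010047861 rad. 1 deg/s = 0.017453293 rad/s, so 0.3009 deg/s = 0.3009 * 0.017453293 = 0.0052516957 rad/s. Combine: 0.0010047861 rad / 0.0052516957 rad/s = 0.19132602 s. 1 week = 604800 s, so 0.19132602 s = 0.19132602 / 604800 = 3.1634594e-07 week ≈ 3.163e-07 week (4 s.f.).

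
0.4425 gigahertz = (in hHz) 4.425e+06. Check: 1 gigahertz = 1e+09 Hz, so 0.4425 gigahertz = 0.4425 * 1e+09 = 4.425e+08 Hz. 1 hHz = 100 Hz, so 4.425e+08 Hz = 4.425e+08 / 100 = 4425000 hHz ≈ 4.425e+06 hHz (4 s.f.).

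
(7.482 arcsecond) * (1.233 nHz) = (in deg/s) 1 arcsecond = 4.8481368e-06 rad, so 7.482 arcsecond = 7.482 * 4.8481368e-06 = 3.627376e-05 rad. 1 nHz = 1e-09 Hz, so 1.233 nHz = 1.233 * 1e-09 = 1.233e-09 Hz. Combine: 3.627376e-05 rad * 1.233e-09 Hz = 4.4725546e-14 rad/s. 1 deg/s = 0.017453293 rad/s, so 4.4725546e-14 rad/s = 4.4725546e-14 / 0.017453293 = 2.562585e-12 deg/s ≈ 2.563e-12 deg/s (4 s.f.). Final answer: 2.563e-12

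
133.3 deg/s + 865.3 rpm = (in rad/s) 92.94. Check: 1 deg/s = 0.017453293 rad/s, so 133.3 deg/s = 133.3 * 0.017453293 = 2.3265239 rad/s. 1 rpm = 0.10471976 rad/s, so 865.3 rpm = 865.3 * 0.10471976 = 90.614004 rad/s. Sum: 2.3265239 + 90.614004 = 92.940528 rad/s. Result: 92.940528 rad/s ≈ 92.94 rad/s (4 s.f.).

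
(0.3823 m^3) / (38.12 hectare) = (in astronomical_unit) 6.704e-18. Check: 0.3823 m^3 is already in m^3. 1 hectare = 10000 m^2, so 38.12 hectare = 38.12 * 10000 = 381200 m^2. Combine: 0.3823 m^3 / 381200 m^2 = 1.0028856e-06 m. 1 astronomical_unit = 1.4959787e+11 m, so 1.0028856e-06 m = 1.0028856e-06 / 1.4959787e+11 = 6.7038763e-18 astronomical_unit ≈ 6.704e-18 astronomical_unit (4 s.f.).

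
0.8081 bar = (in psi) 11.72. Check: 1 bar = 100000 Pa, so 0.8081 bar = 0.8081 * 100000 = 80810 Pa. 1 psi = 6894.7573 Pa, so 80810 Pa = 80810 / 6894.7573 = 11.7205 psi ≈ 11.72 psi (4 s.f.).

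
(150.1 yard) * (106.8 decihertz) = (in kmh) 1 yard = 0.9144 m, so 150.1 yard = 150.1 * 0.9144 = 137.25144 m. 1 decihertz = 0.1 Hz, so 106.8 decihertz = 106.8 * 0.1 = 10.68 Hz. Combine: 137.25144 m * 10.68 Hz = 1465.8454 m/s. 1 kmh = 0.27777778 m/s, so 1465.8454 m/s = 1465.8454 / 0.27777778 = 5277.0434 kmh ≈ 5277 kmh (4 s.f.). Final answer: 5277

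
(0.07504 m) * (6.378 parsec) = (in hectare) 0.07504 m is already in m. 1 parsec = 3.0856776e+16 m, so 6.378 parsec = 6.378 * 3.0856776e+16 = 1.9680452e+17 m. Combine: 0.07504 m * 1.9680452e+17 m = 1.4768211e+16 m^2. 1 hectare = 10000 m^2, so 1.4768211e+16 m^2 = 1.4768211e+16 / 10000 = 1.4768211e+12 hectare ≈ 1.477e+12 hectare (4 s.f.). Final answer: 1.477e+12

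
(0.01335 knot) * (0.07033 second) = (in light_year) 1 knot = 0.51444444 m/s, so 0.01335 knot = 0.01335 * 0.51444444 = 0.0068678333 m/s. 0.07033 second = 0.07033 s. Combine: 0.0068678333 m/s * 0.07033 s = 0.00048301472 m. 1 light_year = 9.4607305e+15 m, so 0.00048301472 m = 0.00048301472 / 9.4607305e+15 = 5.1054696e-20 light_year ≈ 5.105e-20 light_year (4 s.f.). Final answer: 5.105e-20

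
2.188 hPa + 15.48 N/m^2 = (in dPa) 1 hPa = 100 Pa, so 2.188 hPa = 2.188 * 100 = 218.8 Pa. 15.48 N/m^2 = 15.48 Pa. Sum: 218.8 + 15.48 = 234.28 Pa. 1 dPa = 0.1 Pa, so 234.28 Pa = 234.28 / 0.1 = 2342.8 dPa ≈ 2343 dPa (4 s.f.). Final answer: 2343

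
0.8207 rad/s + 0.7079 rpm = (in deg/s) 51.27. Check: 0.8207 rad/s is already in rad/s. 1 rpm = 0.10471976 rad/s, so 0.7079 rpm = 0.7079 * 0.10471976 = 0.074131115 rad/s. Sum: 0.8207 + 0.074131115 = 0.89483111 rad/s. 1 deg/s = 0.017453293 rad/s, so 0.89483111 rad/s = 0.89483111 / 0.017453293 = 51.270046 deg/s ≈ 51.27 deg/s (4 s.f.).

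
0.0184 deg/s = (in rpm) 0.003067. Check: 1 deg/s = 0.017453293 rad/s, so 0.0184 deg/s = 0.0184 * 0.017453293 = 0.00032114058 rad/s. 1 rpm = 0.10471976 rad/s, so 0.00032114058 rad/s = 0.00032114058 / 0.10471976 = 0.0030666667 rpm ≈ 0.003067 rpm (4 s.f.).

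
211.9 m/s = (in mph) 1 mph = 0.44704 m/s, so 211.9 m/s = 211.9 / 0.44704 = 474.0068 mph ≈ 474 mph (4 s.f.). Final answer: 474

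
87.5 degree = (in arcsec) 3.15e+05. Check: 1 degree = 0.017453293 rad, so 87.5 degree = 87.5 * 0.017453293 = 1.5271631 rad. 1 arcsec = 4.8481368e-06 rad, so 1.5271631 rad = 1.5271631 / 4.8481368e-06 = 315000 arcsec ≈ 3.15e+05 arcsec (4 s.f.).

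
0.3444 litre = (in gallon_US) 0.09098. Check: 1 litre = 0.001 m^3, so 0.3444 litre = 0.3444 * 0.001 = 0.0003444 m^3. 1 gallon_US = 0.0037854118 m^3, so 0.0003444 m^3 = 0.0003444 / 0.0037854118 = 0.090980855 gallon_US ≈ 0.09098 gallon_US (4 s.f.).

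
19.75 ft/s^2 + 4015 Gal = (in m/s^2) 46.17. Check: 1 ft/s^2 = 0.3048 m/s^2, so 19.75 ft/s^2 = 19.75 * 0.3048 = 6.0198 m/s^2. 1 Gal = 0.01 m/s^2, so 4015 Gal = 4015 * 0.01 = 40.15 m/s^2. Sum: 6.0198 + 40.15 = 46.1698 m/s^2. Result: 46.1698 m/s^2 ≈ 46.17 m/s^2 (4 s.f.).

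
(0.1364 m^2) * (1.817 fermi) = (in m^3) 0.1364 m^2 is already in m^2. 1 fermi = 1e-15 m, so 1.817 fermi = 1.817 * 1e-15 = 1.817e-15 m. Combine: 0.1364 m^2 * 1.817e-15 m = 2.478388e-16 m^3. Result: 2.478388e-16 m^3 ≈ 2.478e-16 m^3 (4 s.f.). Final answer: 2.478e-16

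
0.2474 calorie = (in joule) 1 calorie = 4.184 J, so 0.2474 calorie = 0.2474 * 4.184 = 1.0351216 J. 1.0351216 J = 1.0351216 joule ≈ 1.035 joule (4 s.f.). Final answer: 1.035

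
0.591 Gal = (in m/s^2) 0.00591. Check: 1 Gal = 0.01 m/s^2, so 0.591 Gal = 0.591 * 0.01 = 0.00591 m/s^2. Result: 0.00591 m/s^2.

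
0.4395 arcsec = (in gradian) 1 arcsec = 4.8481368e-06 rad, so 0.4395 arcsec = 0.4395 * 4.8481368e-06 = 2.1307561e-06 rad. 1 gradian = 0.015707963 rad, so 2.1307561e-06 rad = 2.1307561e-06 / 0.015707963 = 0.00013564815 gradian ≈ 0.0001356 gradian (4 s.f.). Final answer: 0.0001356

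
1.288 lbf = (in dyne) 1 lbf = 4.4482216 N, so 1.288 lbf = 1.288 * 4.4482216 = 5.7293094 N. 1 dyne = 1e-05 N, so 5.7293094 N = 5.7293094 / 1e-05 = 572930.94 dyne ≈ 5.729e+05 dyne (4 s.f.). Final answer: 5.729e+05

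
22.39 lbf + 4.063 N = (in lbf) 1 lbf = 4.4482216 N, so 22.39 lbf = 22.39 * 4.4482216 = 99.595682 N. 4.063 N is already in N. Sum: 99.595682 + 4.063 = 103.65868 N. 1 lbf = 4.4482216 N, so 103.65868 N = 103.65868 / 4.4482216 = 23.303399 lbf ≈ 23.3 lbf (4 s.f.). Final answer: 23.3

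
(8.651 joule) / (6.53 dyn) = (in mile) 82.32. Check: 8.651 joule = 8.651 J. 1 dyn = 1e-05 N, so 6.53 dyn = 6.53 * 1e-05 = 6.53e-05 N. Combine: 8.651 J / 6.53e-05 N = 132480.86 m. 1 mile = 1609.344 m, so 132480.86 m = 132480.86 / 1609.344 = 82.319788 mile ≈ 82.32 mile (4 s.f.).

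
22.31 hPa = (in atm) 0.02202. Check: 1 hPa = 100 Pa, so 22.31 hPa = 22.31 * 100 = 2231 Pa. 1 atm = 101325 Pa, so 2231 Pa = 2231 / 101325 = 0.022018258 atm ≈ 0.02202 atm (4 s.f.).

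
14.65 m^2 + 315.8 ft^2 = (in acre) 14.65 m^2 is already in m^2. 1 ft^2 = 0.09290304 m^2, so 315.8 ft^2 = 315.8 * 0.09290304 = 29.33878 m^2. Sum: 14.65 + 29.33878 = 43.98878 m^2. 1 acre = 4046.8564 m^2, so 43.98878 m^2 = 43.98878 / 4046.8564 = 0.010869864 acre ≈ 0.01087 acre (4 s.f.). Final answer: 0.01087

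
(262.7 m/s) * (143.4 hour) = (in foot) 4.449e+08. Check: 262.7 m/s is already in m/s. 1 hour = 3600 s, so 143.4 hour = 143.4 * 3600 = 516240 s. Combine: 262.7 m/s * 516240 s = 1.3561625e+08 m. 1 foot = 0.3048 m, so 1.3561625e+08 m = 1.3561625e+08 / 0.3048 = 4.449352e+08 foot ≈ 4.449e+08 foot (4 s.f.).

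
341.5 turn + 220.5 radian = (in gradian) 1.506e+05. Check: 1 turn = 6.2831853 rad, so 341.5 turn = 341.5 * 6.2831853 = 2145.7078 rad. 220.5 radian = 220.5 rad. Sum: 2145.7078 + 220.5 = 2366.2078 rad. 1 gradian = 0.015707963 rad, so 2366.2078 rad = 2366.2078 / 0.015707963 = 150637.47 gradian ≈ 1.506e+05 gradian (4 s.f.).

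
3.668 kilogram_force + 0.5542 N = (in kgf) 1 kilogram_force = 9.80665 N, so 3.668 kilogram_force = 3.668 * 9.80665 = 35.970792 N. 0.5542 N is already in N. Sum: 35.970792 + 0.5542 = 36.524992 N. 1 kgf = 9.80665 N, so 36.524992 N = 36.524992 / 9.80665 = 3.7245127 kgf ≈ 3.725 kgf (4 s.f.). Final answer: 3.725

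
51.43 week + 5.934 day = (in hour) 1 week = 604800 s, so 51.43 week = 51.43 * 604800 = 31104864 s. 1 day = 86400 s, so 5.934 day = 5.934 * 86400 = 512697.6 s. Sum: 31104864 + 512697.6 = 31617562 s. 1 hour = 3600 s, so 31617562 s = 31617562 / 3600 = 8782.656 hour ≈ 8783 hour (4 s.f.). Final answer: 8783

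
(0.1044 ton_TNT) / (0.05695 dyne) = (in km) 1 ton_TNT = 4.184e+09 J, so 0.1044 ton_TNT = 0.1044 * 4.184e+09 = 4.368096e+08 J. 1 dyne = 1e-05 N, so 0.05695 dyne = 0.05695 * 1e-05 = 5.695e-07 N. Combine: 4.368096e+08 J / 5.695e-07 N = 7.6700544e+14 m. 1 km = 1000 m, so 7.6700544e+14 m = 7.6700544e+14 / 1000 = 7.6700544e+11 km ≈ 7.67e+11 km (4 s.f.). Final answer: 7.67e+11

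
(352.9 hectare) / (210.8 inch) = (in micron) 6.591e+11. Check: 1 hectare = 10000 m^2, so 352.9 hectare = 352.9 * 10000 = 3529000 m^2. 1 inch = 0.0254 m, so 210.8 inch = 210.8 * 0.0254 = 5.35432 m. Combine: 3529000 m^2 / 5.35432 m = 659093.97 m. 1 micron = 1e-06 m, so 659093.97 m = 659093.97 / 1e-06 = 6.5909397e+11 micron ≈ 6.591e+11 micron (4 s.f.).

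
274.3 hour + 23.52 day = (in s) 1 hour = 3600 s, so 274.3 hour = 274.3 * 3600 = 987480 s. 1 day = 86400 s, so 23.52 day = 23.52 * 86400 = 2032128 s. Sum: 987480 + 2032128 = 3019608 s. Result: 3019608 s ≈ 3.02e+06 s (4 s.f.). Final answer: 3.02e+06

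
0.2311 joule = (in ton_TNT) 0.2311 joule = 0.2311 J. 1 ton_TNT = 4.184e+09 J, so 0.2311 J = 0.2311 / 4.184e+09 = 5.5234226e-11 ton_TNT ≈ 5.523e-11 ton_TNT (4 s.f.). Final answer: 5.523e-11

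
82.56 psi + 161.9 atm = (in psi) 1 psi = 6894.7573 Pa, so 82.56 psi = 82.56 * 6894.7573 = 569231.16 Pa. 1 atm = 101325 Pa, so 161.9 atm = 161.9 * 101325 = 16404518 Pa. Sum: 569231.16 + 16404518 = 16973749 Pa. 1 psi = 6894.7573 Pa, so 16973749 Pa = 16973749 / 6894.7573 = 2461.8341 psi ≈ 2462 psi (4 s.f.). Final answer: 2462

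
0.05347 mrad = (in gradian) 0.003404. Check: 1 mrad = 0.001 rad, so 0.05347 mrad = 0.05347 * 0.001 = 5.347e-05 rad. 1 gradian = 0.015707963 rad, so 5.347e-05 rad = 5.347e-05 / 0.015707963 = 0.0034040059 gradian ≈ 0.003404 gradian (4 s.f.).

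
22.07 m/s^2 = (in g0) 1 g0 = 9.80665 m/s^2, so 22.07 m/s^2 = 22.07 / 9.80665 = 2.2505137 g0 ≈ 2.251 g0 (4 s.f.). Final answer: 2.251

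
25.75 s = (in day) 0.000298. Check: 1 day = 86400 s, so 25.75 s = 25.75 / 86400 = 0.00029803241 day ≈ 0.000298 day (4 s.f.).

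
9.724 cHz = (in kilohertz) 1 cHz = 0.01 Hz, so 9.724 cHz = 9.724 * 0.01 = 0.09724 Hz. 1 kilohertz = 1000 Hz, so 0.09724 Hz = 0.09724 / 1000 = 9.724e-05 kilohertz. Final answer: 9.724e-05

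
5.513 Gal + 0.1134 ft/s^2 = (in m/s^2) 1 Gal = 0.01 m/s^2, so 5.513 Gal = 5.513 * 0.01 = 0.05513 m/s^2. 1 ft/s^2 = 0.3048 m/s^2, so 0.1134 ft/s^2 = 0.1134 * 0.3048 = 0.03456432 m/s^2. Sum: 0.05513 + 0.03456432 = 0.08969432 m/s^2. Result: 0.08969432 m/s^2 ≈ 0.08969 m/s^2 (4 s.f.). Final answer: 0.08969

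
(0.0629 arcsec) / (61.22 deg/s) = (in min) 1 arcsec = 4.8481368e-06 rad, so 0.0629 arcsec = 0.0629 * 4.8481368e-06 = 3.0494781e-07 rad. 1 deg/s = 0.017453293 rad/s, so 61.22 deg/s = 61.22 * 0.017453293 = 1.0684906 rad/s. Combine: 3.0494781e-07 rad / 1.0684906 rad/s = 2.8540056e-07 s. 1 min = 60 s, so 2.8540056e-07 s = 2.8540056e-07 / 60 = 4.756676e-09 min ≈ 4.757e-09 min (4 s.f.). Final answer: 4.757e-09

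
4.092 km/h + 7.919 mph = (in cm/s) 1 km/h = 0.27777778 m/s, so 4.092 km/h = 4.092 * 0.27777778 = 1.1366667 m/s. 1 mph = 0.44704 m/s, so 7.919 mph = 7.919 * 0.44704 = 3.5401098 m/s. Sum: 1.1366667 + 3.5401098 = 4.6767764 m/s. 1 cm/s = 0.01 m/s, so 4.6767764 m/s = 4.6767764 / 0.01 = 467.67764 cm/s ≈ 467.7 cm/s (4 s.f.). Final answer: 467.7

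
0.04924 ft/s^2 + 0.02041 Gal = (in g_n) 0.001551. Check: 1 ft/s^2 = 0.3048 m/s^2, so 0.04924 ft/s^2 = 0.04924 * 0.3048 = 0.015008352 m/s^2. 1 Gal = 0.01 m/s^2, so 0.02041 Gal = 0.02041 * 0.01 = 0.0002041 m/s^2. Sum: 0.015008352 + 0.0002041 = 0.015212452 m/s^2. 1 g_n = 9.80665 m/s^2, so 0.015212452 m/s^2 = 0.015212452 / 9.80665 = 0.0015512384 g_n ≈ 0.001551 g_n (4 s.f.).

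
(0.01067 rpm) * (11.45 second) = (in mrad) 1 rpm = 0.10471976 rad/s, so 0.01067 rpm = 0.01067 * 0.10471976 = 0.0011173598 rad/s. 11.45 second = 11.45 s. Combine: 0.0011173598 rad/s * 11.45 s = 0.01279377 rad. 1 mrad = 0.001 rad, so 0.01279377 rad = 0.01279377 / 0.001 = 12.79377 mrad ≈ 12.79 mrad (4 s.f.). Final answer: 12.79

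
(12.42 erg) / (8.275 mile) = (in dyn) 1 erg = 1e-07 J, so 12.42 erg = 12.42 * 1e-07 = 1.242e-06 J. 1 mile = 1609.344 m, so 8.275 mile = 8.275 * 1609.344 = 13317.322 m. Combine: 1.242e-06 J / 13317.322 m = 9.3261996e-11 N. 1 dyn = 1e-05 N, so 9.3261996e-11 N = 9.3261996e-11 / 1e-05 = 9.3261996e-06 dyn ≈ 9.326e-06 dyn (4 s.f.). Final answer: 9.326e-06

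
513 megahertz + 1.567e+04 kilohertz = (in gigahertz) 0.5287. Check: 1 megahertz = 1000000 Hz, so 513 megahertz = 513 * 1000000 = 5.13e+08 Hz. 1 kilohertz = 1000 Hz, so 1.567e+04 kilohertz = 1.567e+04 * 1000 = 15670000 Hz. Sum: 5.13e+08 + 15670000 = 5.2867e+08 Hz. 1 gigahertz = 1e+09 Hz, so 5.2867e+08 Hz = 5.2867e+08 / 1e+09 = 0.52867 gigahertz ≈ 0.5287 gigahertz (4 s.f.).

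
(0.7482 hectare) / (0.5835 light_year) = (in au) 9.06e-24. Check: 1 hectare = 10000 m^2, so 0.7482 hectare = 0.7482 * 10000 = 7482 m^2. 1 light_year = 9.4607305e+15 m, so 0.5835 light_year = 0.5835 * 9.4607305e+15 = 5.5203362e+15 m. Combine: 7482 m^2 / 5.5203362e+15 m = 1.3553522e-12 m. 1 au = 1.4959787e+11 m, so 1.3553522e-12 m = 1.3553522e-12 / 1.4959787e+11 = 9.05997e-24 au ≈ 9.06e-24 au (4 s.f.).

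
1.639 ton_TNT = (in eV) 1 ton_TNT = 4.184e+09 J, so 1.639 ton_TNT = 1.639 * 4.184e+09 = 6.857576e+09 J. 1 eV = 1.6021766e-19 J, so 6.857576e+09 J = 6.857576e+09 / 1.6021766e-19 = 4.2801623e+28 eV ≈ 4.28e+28 eV (4 s.f.). Final answer: 4.28e+28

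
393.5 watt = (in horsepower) 393.5 watt = 393.5 W. 1 horsepower = 745.69987 W, so 393.5 W = 393.5 / 745.69987 = 0.52769219 horsepower ≈ 0.5277 horsepower (4 s.f.). Final answer: 0.5277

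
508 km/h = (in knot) 274.3. Check: 1 km/h = 0.27777778 m/s, so 508 km/h = 508 * 0.27777778 = 141.11111 m/s. 1 knot = 0.51444444 m/s, so 141.11111 m/s = 141.11111 / 0.51444444 = 274.29806 knot ≈ 274.3 knot (4 s.f.).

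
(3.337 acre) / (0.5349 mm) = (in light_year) 1 acre = 4046.8564 m^2, so 3.337 acre = 3.337 * 4046.8564 = 13504.36 m^2. 1 mm = 0.001 m, so 0.5349 mm = 0.5349 * 0.001 = 0.0005349 m. Combine: 13504.36 m^2 / 0.0005349 m = 25246513 m. 1 light_year = 9.4607305e+15 m, so 25246513 m = 25246513 / 9.4607305e+15 = 2.6685585e-09 light_year ≈ 2.669e-09 light_year (4 s.f.). Final answer: 2.669e-09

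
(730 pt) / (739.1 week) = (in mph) 1.289e-09. Check: 1 pt = 0.00035277778 m, so 730 pt = 730 * 0.00035277778 = 0.25752778 m. 1 week = 604800 s, so 739.1 week = 739.1 * 604800 = 4.4700768e+08 s. Combine: 0.25752778 m / 4.4700768e+08 s = 5.7611488e-10 m/s. 1 mph = 0.44704 m/s, so 5.7611488e-10 m/s = 5.7611488e-10 / 0.44704 = 1.2887323e-09 mph ≈ 1.289e-09 mph (4 s.f.).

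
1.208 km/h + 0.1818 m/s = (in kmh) 1.862. Check: 1 km/h = 0.27777778 m/s, so 1.208 km/h = 1.208 * 0.27777778 = 0.33555556 m/s. 0.1818 m/s is already in m/s. Sum: 0.33555556 + 0.1818 = 0.51735556 m/s. 1 kmh = 0.27777778 m/s, so 0.51735556 m/s = 0.51735556 / 0.27777778 = 1.86248 kmh ≈ 1.862 kmh (4 s.f.).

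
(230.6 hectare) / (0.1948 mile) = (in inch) 1 hectare = 10000 m^2, so 230.6 hectare = 230.6 * 10000 = 2306000 m^2. 1 mile = 1609.344 m, so 0.1948 mile = 0.1948 * 1609.344 = 313.50021 m. Combine: 2306000 m^2 / 313.50021 m = 7355.6569 m. 1 inch = 0.0254 m, so 7355.6569 m = 7355.6569 / 0.0254 = 289592.79 inch ≈ 2.896e+05 inch (4 s.f.). Final answer: 2.896e+05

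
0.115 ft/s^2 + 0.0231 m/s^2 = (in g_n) 0.00593. Check: 1 ft/s^2 = 0.3048 m/s^2, so 0.115 ft/s^2 = 0.115 * 0.3048 = 0.035052 m/s^2. 0.0231 m/s^2 is already in m/s^2. Sum: 0.035052 + 0.0231 = 0.058152 m/s^2. 1 g_n = 9.80665 m/s^2, so 0.058152 m/s^2 = 0.058152 / 9.80665 = 0.0059298537 g_n ≈ 0.00593 g_n (4 s.f.).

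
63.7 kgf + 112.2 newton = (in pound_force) 165.7. Check: 1 kgf = 9.80665 N, so 63.7 kgf = 63.7 * 9.80665 = 624.6836 N. 112.2 newton = 112.2 N. Sum: 624.6836 + 112.2 = 736.8836 N. 1 pound_force = 4.4482216 N, so 736.8836 N = 736.8836 / 4.4482216 = 165.65802 pound_force ≈ 165.7 pound_force (4 s.f.).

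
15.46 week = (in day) 1 week = 604800 s, so 15.46 week = 15.46 * 604800 = 9350208 s. 1 day = 86400 s, so 9350208 s = 9350208 / 86400 = 108.22 day ≈ 108.2 day (4 s.f.). Final answer: 108.2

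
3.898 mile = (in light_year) 1 mile = 1609.344 m, so 3.898 mile = 3.898 * 1609.344 = 6273.2229 m. 1 light_year = 9.4607305e+15 m, so 6273.2229 m = 6273.2229 / 9.4607305e+15 = 6.6308019e-13 light_year ≈ 6.631e-13 light_year (4 s.f.). Final answer: 6.631e-13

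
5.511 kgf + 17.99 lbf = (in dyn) 1.341e+07. Check: 1 kgf = 9.80665 N, so 5.511 kgf = 5.511 * 9.80665 = 54.044448 N. 1 lbf = 4.4482216 N, so 17.99 lbf = 17.99 * 4.4482216 = 80.023507 N. Sum: 54.044448 + 80.023507 = 134.06796 N. 1 dyn = 1e-05 N, so 134.06796 N = 134.06796 / 1e-05 = 13406796 dyn ≈ 1.341e+07 dyn (4 s.f.).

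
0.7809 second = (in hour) 0.0002169. Check: 0.7809 second = 0.7809 s. 1 hour = 3600 s, so 0.7809 s = 0.7809 / 3600 = 0.00021691667 hour ≈ 0.0002169 hour (4 s.f.).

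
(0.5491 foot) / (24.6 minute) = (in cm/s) 1 foot = 0.3048 m, so 0.5491 foot = 0.5491 * 0.3048 = 0.16736568 m. 1 minute = 60 s, so 24.6 minute = 24.6 * 60 = 1476 s. Combine: 0.16736568 m / 1476 s = 0.00011339138 m/s. 1 cm/s = 0.01 m/s, so 0.00011339138 m/s = 0.00011339138 / 0.01 = 0.011339138 cm/s ≈ 0.01134 cm/s (4 s.f.). Final answer: 0.01134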